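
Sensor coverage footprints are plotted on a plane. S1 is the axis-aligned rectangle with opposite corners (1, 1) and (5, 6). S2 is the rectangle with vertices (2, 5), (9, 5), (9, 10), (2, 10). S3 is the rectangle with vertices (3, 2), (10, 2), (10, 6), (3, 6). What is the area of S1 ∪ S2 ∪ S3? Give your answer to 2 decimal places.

68.00

By inclusion–exclusion:
Individual areas: |S1| = 20, |S2| = 35, |S3| = 28.
|S1∩S2|: x∈[2,5], y∈[5,6] → 3·1 = 3.
|S1∩S3|: x∈[3,5], y∈[2,6] → 2·4 = 8.
|S2∩S3|: x∈[3,9], y∈[5,6] → 6·1 = 6.
|S1∩S2∩S3| = 2.
|S1 ∪ S2 ∪ S3| = 83 − 17 + 2 = 68.00.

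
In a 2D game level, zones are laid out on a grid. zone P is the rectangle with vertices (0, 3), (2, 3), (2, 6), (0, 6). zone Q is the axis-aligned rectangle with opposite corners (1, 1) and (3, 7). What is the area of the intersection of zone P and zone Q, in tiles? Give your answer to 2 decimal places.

|zone P∩zone Q|: x∈[1,2], y∈[3,6] → 1·3 = 3.

3.00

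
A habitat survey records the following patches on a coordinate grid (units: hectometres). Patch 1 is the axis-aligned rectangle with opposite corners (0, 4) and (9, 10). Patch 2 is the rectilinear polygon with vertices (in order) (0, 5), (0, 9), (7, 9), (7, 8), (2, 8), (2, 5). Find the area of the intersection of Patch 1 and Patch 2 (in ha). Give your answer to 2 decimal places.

13.00

The intersection is the polygon with vertices (0,9), (7,9), (7,8), (2,8), (2,5), (0,5).
By the shoelace formula its area is 13.00.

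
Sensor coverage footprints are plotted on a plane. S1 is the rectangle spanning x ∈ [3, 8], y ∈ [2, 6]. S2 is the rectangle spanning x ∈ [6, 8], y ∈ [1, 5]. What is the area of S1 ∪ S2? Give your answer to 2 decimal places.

22.00

By inclusion–exclusion:
Individual areas: |S1| = 20, |S2| = 8.
|S1∩S2|: x∈[6,8], y∈[2,5] → 2·3 = 6.
|S1 ∪ S2| = 28 − 6 = 22.00.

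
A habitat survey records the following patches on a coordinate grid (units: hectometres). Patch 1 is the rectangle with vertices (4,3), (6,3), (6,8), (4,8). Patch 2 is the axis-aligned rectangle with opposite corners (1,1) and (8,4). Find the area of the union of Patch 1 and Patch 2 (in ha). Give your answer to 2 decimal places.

By inclusion–exclusion:
Individual areas: |Patch 1| = 10, |Patch 2| = 21.
|Patch 1∩Patch 2|: x∈[4,6], y∈[3,4] → 2·1 = 2.
|Patch 1 ∪ Patch 2| = 31 − 2 = 29.00.

29.00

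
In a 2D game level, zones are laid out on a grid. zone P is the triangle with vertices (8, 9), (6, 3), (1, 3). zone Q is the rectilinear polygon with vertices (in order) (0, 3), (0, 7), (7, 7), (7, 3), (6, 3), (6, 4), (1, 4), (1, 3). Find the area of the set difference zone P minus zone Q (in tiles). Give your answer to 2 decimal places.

6.25

|zone P| = 15, |zone P∩zone Q| = 8.75.
|zone P ∖ zone Q| = |zone P| − |zone P∩zone Q| = 15 − 8.75 = 6.25.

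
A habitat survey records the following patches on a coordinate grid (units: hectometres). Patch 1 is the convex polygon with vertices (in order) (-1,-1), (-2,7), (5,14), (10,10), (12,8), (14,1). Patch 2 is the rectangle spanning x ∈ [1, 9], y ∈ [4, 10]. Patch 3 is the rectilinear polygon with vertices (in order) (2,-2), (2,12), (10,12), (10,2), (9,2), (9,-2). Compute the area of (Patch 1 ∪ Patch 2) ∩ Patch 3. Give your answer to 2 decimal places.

The region (Patch 1 ∪ Patch 2) ∩ Patch 3 is the polygon with vertices (3,12), (7.5,12), (10,10), (10,2), (9,2), (9,0.333), (2,-0.6), (2,11).
By the shoelace formula its area is 91.93.

91.93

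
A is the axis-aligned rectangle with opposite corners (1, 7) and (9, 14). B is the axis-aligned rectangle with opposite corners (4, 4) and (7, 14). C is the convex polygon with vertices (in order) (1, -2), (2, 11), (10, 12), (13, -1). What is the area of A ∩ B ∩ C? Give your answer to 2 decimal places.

The intersection is the polygon with vertices (7,7), (4,7), (4,11.25), (7,11.625).
By the shoelace formula its area is 13.31.

13.31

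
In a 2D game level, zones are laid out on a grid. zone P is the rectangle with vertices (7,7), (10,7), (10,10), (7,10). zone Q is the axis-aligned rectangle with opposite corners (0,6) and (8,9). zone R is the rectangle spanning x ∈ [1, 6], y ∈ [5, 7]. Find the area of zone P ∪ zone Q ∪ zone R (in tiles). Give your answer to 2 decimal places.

By inclusion–exclusion:
Individual areas: |zone P| = 9, |zone Q| = 24, |zone R| = 10.
|zone P∩zone Q|: x∈[7,8], y∈[7,9] → 1·2 = 2.
|zone P∩zone R| = 0 (no overlap).
|zone Q∩zone R|: x∈[1,6], y∈[6,7] → 5·1 = 5.
|zone P∩zone Q∩zone R| = 0.
|zone P ∪ zone Q ∪ zone R| = 43 − 7 + 0 = 36.00.

36.00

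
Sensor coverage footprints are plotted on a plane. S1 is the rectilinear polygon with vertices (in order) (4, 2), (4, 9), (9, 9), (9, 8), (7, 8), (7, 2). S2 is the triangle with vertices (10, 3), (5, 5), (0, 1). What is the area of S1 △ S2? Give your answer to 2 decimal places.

|S1| = 23, |S2| = 15, |S1∩S2| = 7.4.
|S1 △ S2| = |S1| + |S2| − 2·|S1∩S2| = 23 + 15 − 14.8 = 23.20.

23.20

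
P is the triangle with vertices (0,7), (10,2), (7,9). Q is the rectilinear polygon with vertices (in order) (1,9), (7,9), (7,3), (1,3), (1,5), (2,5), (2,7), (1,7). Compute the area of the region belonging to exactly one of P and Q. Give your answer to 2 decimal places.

25.29

|P| = 27.5, |Q| = 34, |P∩Q| = 18.1071.
|P △ Q| = |P| + |Q| − 2·|P∩Q| = 27.5 + 34 − 36.2143 = 25.29.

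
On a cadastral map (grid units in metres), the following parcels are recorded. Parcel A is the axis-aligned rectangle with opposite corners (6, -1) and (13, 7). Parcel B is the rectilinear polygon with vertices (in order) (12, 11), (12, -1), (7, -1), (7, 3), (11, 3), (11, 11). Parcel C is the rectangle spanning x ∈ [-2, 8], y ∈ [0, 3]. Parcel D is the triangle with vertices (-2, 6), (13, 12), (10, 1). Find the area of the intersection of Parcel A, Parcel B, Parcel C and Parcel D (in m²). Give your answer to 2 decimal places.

The intersection is the polygon with vertices (8,3), (8,1.833), (7,2.25), (7,3).
By the shoelace formula its area is 0.96.

0.96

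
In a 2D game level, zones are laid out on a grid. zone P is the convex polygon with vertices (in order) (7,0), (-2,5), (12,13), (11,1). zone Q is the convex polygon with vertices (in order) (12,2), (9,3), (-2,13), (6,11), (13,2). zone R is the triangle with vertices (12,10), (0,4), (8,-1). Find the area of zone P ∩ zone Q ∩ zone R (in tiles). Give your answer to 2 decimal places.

13.57

The intersection is the polygon with vertices (10.336,5.425), (9.405,2.865), (9,3), (5.097,6.548), (8.24,8.12).
By the shoelace formula its area is 13.57.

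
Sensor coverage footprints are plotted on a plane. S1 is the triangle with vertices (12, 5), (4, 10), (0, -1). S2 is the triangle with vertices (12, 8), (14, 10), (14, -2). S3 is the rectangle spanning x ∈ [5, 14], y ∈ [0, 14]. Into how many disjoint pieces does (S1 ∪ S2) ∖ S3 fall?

(S1 ∪ S2) ∖ S3 splits into 2 disjoint pieces (area 26.4375, area 0.4).

2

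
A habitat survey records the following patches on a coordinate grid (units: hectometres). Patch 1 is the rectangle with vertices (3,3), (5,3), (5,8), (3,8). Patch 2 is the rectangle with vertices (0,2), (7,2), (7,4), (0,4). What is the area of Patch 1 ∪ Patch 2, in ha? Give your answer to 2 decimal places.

22.00

By inclusion–exclusion:
Individual areas: |Patch 1| = 10, |Patch 2| = 14.
|Patch 1∩Patch 2|: x∈[3,5], y∈[3,4] → 2·1 = 2.
|Patch 1 ∪ Patch 2| = 24 − 2 = 22.00.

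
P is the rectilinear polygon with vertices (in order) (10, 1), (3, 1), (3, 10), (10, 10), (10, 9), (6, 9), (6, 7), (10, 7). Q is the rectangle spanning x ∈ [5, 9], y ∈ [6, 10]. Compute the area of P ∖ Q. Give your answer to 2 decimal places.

45.00

|P| = 55, |P∩Q| = 10.
|P ∖ Q| = |P| − |P∩Q| = 55 − 10 = 45.00.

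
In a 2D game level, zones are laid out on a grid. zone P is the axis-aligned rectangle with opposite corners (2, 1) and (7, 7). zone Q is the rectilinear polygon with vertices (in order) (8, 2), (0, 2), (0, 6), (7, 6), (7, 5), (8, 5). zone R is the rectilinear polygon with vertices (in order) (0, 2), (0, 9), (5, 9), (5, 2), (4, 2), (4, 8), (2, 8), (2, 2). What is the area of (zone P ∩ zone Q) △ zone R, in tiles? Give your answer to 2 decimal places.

35.00

|zone P ∩ zone Q| = 20.
|(zone P ∩ zone Q) ∩ zone R| = 4.
|(zone P ∩ zone Q) △ zone R| = 20 + 23 − 8 = 35.00.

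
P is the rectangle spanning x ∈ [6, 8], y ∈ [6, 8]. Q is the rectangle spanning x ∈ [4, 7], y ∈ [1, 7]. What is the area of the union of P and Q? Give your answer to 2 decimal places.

21.00

By inclusion–exclusion:
Individual areas: |P| = 4, |Q| = 18.
|P∩Q|: x∈[6,7], y∈[6,7] → 1·1 = 1.
|P ∪ Q| = 22 − 1 = 21.00.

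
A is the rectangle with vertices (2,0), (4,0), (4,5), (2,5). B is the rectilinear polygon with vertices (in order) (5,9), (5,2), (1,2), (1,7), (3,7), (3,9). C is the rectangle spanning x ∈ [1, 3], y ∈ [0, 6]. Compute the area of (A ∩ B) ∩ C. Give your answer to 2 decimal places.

3.00

The region (A ∩ B) ∩ C is the polygon with vertices (3,5), (3,2), (2,2), (2,5).
By the shoelace formula its area is 3.00.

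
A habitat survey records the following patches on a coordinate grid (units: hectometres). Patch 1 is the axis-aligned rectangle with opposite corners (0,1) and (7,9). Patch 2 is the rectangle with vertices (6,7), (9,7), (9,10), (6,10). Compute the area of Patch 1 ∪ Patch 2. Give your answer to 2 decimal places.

By inclusion–exclusion:
Individual areas: |Patch 1| = 56, |Patch 2| = 9.
|Patch 1∩Patch 2|: x∈[6,7], y∈[7,9] → 1·2 = 2.
|Patch 1 ∪ Patch 2| = 65 − 2 = 63.00.

63.00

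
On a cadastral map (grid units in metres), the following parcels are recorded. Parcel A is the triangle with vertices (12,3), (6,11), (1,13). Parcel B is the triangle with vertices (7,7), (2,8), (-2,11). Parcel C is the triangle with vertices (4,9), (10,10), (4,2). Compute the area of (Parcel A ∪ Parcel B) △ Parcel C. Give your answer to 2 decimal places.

|Parcel A ∪ Parcel B| = 19.5.
|(Parcel A ∪ Parcel B) ∩ Parcel C| = 4.8546.
|(Parcel A ∪ Parcel B) △ Parcel C| = 19.5 + 21 − 9.7093 = 30.79.

30.79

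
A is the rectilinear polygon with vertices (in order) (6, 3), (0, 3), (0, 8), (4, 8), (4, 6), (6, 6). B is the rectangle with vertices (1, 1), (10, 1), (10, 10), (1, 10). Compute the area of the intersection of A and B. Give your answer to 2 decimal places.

21.00

The intersection is the polygon with vertices (1,3), (1,8), (4,8), (4,6), (6,6), (6,3).
By the shoelace formula its area is 21.00.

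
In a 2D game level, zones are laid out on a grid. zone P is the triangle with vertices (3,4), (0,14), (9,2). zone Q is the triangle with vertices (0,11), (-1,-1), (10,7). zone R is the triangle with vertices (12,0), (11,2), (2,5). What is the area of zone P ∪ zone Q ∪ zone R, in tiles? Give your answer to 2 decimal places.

73.85

By inclusion–exclusion:
Individual areas: |zone P| = 27, |zone Q| = 62, |zone R| = 7.5.
|zone P∩zone Q| = 19.536.
|zone P∩zone R| = 3.0577.
|zone Q∩zone R| = 0.9333.
|zone P∩zone Q∩zone R| = 0.88.
|zone P ∪ zone Q ∪ zone R| = 96.5 − 23.527 + 0.88 = 73.85.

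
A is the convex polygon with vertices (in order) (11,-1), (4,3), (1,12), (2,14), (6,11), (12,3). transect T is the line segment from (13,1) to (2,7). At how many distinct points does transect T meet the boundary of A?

2

The segment meets the boundary at (2.815,6.556), (11.68,1.72).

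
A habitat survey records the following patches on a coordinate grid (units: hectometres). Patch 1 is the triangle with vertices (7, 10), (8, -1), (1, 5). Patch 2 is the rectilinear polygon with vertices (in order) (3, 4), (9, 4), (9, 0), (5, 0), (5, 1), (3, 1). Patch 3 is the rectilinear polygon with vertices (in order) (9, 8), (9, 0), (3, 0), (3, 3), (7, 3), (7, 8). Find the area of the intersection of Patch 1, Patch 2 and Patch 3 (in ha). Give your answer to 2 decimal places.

8.66

The intersection is the polygon with vertices (6.833,0), (3.333,3), (7,3), (7,4), (7.545,4), (7.909,0).
By the shoelace formula its area is 8.66.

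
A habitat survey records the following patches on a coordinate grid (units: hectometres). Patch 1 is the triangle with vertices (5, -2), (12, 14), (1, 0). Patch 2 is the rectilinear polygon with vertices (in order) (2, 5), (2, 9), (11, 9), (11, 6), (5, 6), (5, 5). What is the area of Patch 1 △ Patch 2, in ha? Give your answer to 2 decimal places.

|Patch 1| = 39, |Patch 2| = 30, |Patch 1∩Patch 2| = 6.7934.
|Patch 1 △ Patch 2| = |Patch 1| + |Patch 2| − 2·|Patch 1∩Patch 2| = 39 + 30 − 13.5869 = 55.41.

55.41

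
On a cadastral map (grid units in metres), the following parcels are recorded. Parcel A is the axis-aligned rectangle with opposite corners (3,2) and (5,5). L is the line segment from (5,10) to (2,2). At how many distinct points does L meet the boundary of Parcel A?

The segment meets the boundary at (3,4.667), (3.125,5).

2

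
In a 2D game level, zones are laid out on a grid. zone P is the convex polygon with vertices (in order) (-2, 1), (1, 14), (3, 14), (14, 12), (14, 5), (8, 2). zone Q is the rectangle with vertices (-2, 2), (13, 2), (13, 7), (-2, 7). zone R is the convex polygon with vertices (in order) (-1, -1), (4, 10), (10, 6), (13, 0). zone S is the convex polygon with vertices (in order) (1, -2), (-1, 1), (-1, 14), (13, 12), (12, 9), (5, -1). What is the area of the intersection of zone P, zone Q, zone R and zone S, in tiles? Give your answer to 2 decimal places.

35.75

The intersection is the polygon with vertices (9.932,6.045), (7.1,2), (0.364,2), (2.636,7), (8.5,7).
By the shoelace formula its area is 35.75.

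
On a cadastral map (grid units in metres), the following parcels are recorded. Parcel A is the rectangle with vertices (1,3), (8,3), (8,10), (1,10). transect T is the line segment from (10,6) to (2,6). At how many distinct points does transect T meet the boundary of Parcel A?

The segment meets the boundary at (8,6).

1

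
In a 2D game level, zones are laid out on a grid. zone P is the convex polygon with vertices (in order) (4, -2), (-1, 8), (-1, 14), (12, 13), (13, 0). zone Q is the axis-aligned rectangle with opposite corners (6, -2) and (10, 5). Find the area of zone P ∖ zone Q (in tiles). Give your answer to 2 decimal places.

|zone P| = 176, |zone P∩zone Q| = 24.4444.
|zone P ∖ zone Q| = |zone P| − |zone P∩zone Q| = 176 − 24.4444 = 151.56.

151.56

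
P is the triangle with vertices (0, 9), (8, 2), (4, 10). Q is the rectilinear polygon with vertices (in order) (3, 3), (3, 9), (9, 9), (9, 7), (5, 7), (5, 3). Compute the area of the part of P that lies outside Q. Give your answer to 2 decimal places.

11.00

|P| = 18, |P∩Q| = 7.
|P ∖ Q| = |P| − |P∩Q| = 18 − 7 = 11.00.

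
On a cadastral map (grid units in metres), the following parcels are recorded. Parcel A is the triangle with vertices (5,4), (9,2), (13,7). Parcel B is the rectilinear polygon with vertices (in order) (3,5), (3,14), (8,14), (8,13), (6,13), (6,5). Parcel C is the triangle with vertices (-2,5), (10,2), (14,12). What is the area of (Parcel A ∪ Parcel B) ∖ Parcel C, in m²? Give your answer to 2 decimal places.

21.64

|Parcel A ∪ Parcel B| = 43.
|(Parcel A ∪ Parcel B) ∩ Parcel C| = 21.356.
|(Parcel A ∪ Parcel B) ∖ Parcel C| = 43 − 21.356 = 21.64.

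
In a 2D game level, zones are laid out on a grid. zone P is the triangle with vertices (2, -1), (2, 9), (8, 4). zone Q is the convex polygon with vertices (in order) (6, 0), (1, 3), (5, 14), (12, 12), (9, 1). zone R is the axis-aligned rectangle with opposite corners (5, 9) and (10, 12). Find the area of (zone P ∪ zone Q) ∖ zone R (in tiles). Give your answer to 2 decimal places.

|zone P ∪ zone Q| = 102.0064.
|(zone P ∪ zone Q) ∩ zone R| = 15.
|(zone P ∪ zone Q) ∖ zone R| = 102.0064 − 15 = 87.01.

87.01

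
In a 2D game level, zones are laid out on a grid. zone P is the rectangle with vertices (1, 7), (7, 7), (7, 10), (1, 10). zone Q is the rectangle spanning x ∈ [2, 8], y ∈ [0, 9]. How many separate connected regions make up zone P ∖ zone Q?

1

zone P ∖ zone Q is a single connected region.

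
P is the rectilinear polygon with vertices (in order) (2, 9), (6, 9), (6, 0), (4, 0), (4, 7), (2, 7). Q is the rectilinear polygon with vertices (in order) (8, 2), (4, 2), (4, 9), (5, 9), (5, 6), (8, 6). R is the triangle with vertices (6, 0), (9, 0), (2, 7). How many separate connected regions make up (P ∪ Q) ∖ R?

(P ∪ Q) ∖ R splits into 2 disjoint pieces (area 21.5, area 3.5).

2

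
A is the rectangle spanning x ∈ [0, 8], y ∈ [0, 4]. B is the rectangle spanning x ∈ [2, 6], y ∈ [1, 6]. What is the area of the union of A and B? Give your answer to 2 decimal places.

By inclusion–exclusion:
Individual areas: |A| = 32, |B| = 20.
|A∩B|: x∈[2,6], y∈[1,4] → 4·3 = 12.
|A ∪ B| = 52 − 12 = 40.00.

40.00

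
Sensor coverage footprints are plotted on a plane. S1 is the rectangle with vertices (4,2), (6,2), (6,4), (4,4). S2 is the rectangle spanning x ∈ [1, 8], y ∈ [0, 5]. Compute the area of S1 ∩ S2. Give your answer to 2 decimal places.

|S1∩S2|: x∈[4,6], y∈[2,4] → 2·2 = 4.

4.00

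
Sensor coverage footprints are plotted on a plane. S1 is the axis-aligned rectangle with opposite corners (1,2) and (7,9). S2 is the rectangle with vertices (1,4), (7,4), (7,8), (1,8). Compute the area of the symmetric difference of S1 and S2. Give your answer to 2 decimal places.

18.00

|S1∩S2|: x∈[1,7], y∈[4,8] → 6·4 = 24.
|S1 △ S2| = |S1| + |S2| − 2·|S1∩S2| = 42 + 24 − 48 = 18.00.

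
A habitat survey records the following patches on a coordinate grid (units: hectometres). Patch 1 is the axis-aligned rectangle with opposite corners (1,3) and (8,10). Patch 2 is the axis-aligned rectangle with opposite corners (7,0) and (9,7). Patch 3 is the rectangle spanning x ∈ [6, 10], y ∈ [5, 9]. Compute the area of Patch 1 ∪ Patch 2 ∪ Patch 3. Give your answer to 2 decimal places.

By inclusion–exclusion:
Individual areas: |Patch 1| = 49, |Patch 2| = 14, |Patch 3| = 16.
|Patch 1∩Patch 2|: x∈[7,8], y∈[3,7] → 1·4 = 4.
|Patch 1∩Patch 3|: x∈[6,8], y∈[5,9] → 2·4 = 8.
|Patch 2∩Patch 3|: x∈[7,9], y∈[5,7] → 2·2 = 4.
|Patch 1∩Patch 2∩Patch 3| = 2.
|Patch 1 ∪ Patch 2 ∪ Patch 3| = 79 − 16 + 2 = 65.00.

65.00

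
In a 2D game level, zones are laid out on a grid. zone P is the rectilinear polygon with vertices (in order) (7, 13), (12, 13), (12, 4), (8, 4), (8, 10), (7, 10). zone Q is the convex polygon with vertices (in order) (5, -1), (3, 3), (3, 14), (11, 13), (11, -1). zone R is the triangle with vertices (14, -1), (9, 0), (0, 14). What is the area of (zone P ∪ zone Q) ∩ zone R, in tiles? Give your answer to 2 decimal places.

The region (zone P ∪ zone Q) ∩ zone R is the polygon with vertices (11,-0.4), (9,0), (3,9.333), (3,10.786), (11,2.214).
By the shoelace formula its area is 24.40.

24.40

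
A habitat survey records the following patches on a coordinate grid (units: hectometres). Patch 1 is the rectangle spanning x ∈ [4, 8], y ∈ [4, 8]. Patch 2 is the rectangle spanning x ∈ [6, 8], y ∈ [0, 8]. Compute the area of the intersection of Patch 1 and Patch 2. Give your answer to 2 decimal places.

|Patch 1∩Patch 2|: x∈[6,8], y∈[4,8] → 2·4 = 8.

8.00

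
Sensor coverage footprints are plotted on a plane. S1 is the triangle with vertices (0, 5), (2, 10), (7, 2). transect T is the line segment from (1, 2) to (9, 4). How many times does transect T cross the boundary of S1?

2

The segment meets the boundary at (6.189,3.297), (4.789,2.947).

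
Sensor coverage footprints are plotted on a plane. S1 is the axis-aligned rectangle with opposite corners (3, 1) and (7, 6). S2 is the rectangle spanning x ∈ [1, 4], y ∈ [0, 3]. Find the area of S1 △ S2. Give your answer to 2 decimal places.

25.00

|S1∩S2|: x∈[3,4], y∈[1,3] → 1·2 = 2.
|S1 △ S2| = |S1| + |S2| − 2·|S1∩S2| = 20 + 9 − 4 = 25.00.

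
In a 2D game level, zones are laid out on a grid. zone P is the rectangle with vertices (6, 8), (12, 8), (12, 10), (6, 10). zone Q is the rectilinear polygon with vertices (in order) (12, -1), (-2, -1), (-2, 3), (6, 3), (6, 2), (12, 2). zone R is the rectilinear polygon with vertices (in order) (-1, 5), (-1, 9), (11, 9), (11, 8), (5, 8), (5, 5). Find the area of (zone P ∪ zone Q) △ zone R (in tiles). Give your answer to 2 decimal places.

82.00

|zone P ∪ zone Q| = 62.
|(zone P ∪ zone Q) ∩ zone R| = 5.
|(zone P ∪ zone Q) △ zone R| = 62 + 30 − 10 = 82.00.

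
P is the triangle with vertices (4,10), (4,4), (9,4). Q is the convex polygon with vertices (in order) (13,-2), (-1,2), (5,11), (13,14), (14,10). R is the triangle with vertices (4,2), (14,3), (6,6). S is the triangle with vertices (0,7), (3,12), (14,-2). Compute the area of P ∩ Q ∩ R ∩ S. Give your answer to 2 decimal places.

4.85

The intersection is the polygon with vertices (6,6), (7.939,5.273), (9,4), (5,4).
By the shoelace formula its area is 4.85.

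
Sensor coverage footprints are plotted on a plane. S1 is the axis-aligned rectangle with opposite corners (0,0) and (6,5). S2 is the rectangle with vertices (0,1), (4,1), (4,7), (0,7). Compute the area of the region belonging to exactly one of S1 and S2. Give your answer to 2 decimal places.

|S1∩S2|: x∈[0,4], y∈[1,5] → 4·4 = 16.
|S1 △ S2| = |S1| + |S2| − 2·|S1∩S2| = 30 + 24 − 32 = 22.00.

22.00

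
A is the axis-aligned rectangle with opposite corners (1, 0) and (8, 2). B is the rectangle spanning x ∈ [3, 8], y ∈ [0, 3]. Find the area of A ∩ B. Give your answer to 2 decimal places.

10.00

|A∩B|: x∈[3,8], y∈[0,2] → 5·2 = 10.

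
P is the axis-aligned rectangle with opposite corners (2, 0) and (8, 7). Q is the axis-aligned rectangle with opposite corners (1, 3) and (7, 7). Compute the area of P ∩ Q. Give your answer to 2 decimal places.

|P∩Q|: x∈[2,7], y∈[3,7] → 5·4 = 20.

20.00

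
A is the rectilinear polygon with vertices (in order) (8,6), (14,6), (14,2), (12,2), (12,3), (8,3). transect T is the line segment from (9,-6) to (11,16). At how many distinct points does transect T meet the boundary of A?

The segment meets the boundary at (10.091,6), (9.818,3).

2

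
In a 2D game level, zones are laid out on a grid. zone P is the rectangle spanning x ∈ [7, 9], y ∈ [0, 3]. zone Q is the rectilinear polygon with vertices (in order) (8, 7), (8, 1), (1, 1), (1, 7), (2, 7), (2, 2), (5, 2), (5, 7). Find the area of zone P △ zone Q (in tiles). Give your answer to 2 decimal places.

|zone P| = 6, |zone Q| = 27, |zone P∩zone Q| = 2.
|zone P △ zone Q| = |zone P| + |zone Q| − 2·|zone P∩zone Q| = 6 + 27 − 4 = 29.00.

29.00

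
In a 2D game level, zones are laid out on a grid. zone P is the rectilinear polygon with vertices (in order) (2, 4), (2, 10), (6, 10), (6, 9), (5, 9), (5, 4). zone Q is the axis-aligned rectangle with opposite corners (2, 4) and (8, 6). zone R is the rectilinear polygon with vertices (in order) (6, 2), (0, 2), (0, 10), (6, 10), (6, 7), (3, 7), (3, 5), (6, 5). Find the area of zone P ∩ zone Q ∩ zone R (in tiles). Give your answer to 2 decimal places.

4.00

The intersection is the polygon with vertices (3,6), (3,5), (5,5), (5,4), (2,4), (2,6).
By the shoelace formula its area is 4.00.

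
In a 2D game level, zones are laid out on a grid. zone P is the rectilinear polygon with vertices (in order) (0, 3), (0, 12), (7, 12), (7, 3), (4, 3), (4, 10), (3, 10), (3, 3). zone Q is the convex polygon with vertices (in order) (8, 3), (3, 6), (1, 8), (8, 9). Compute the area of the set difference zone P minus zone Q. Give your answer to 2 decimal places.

41.29

|zone P| = 56, |zone P∩zone Q| = 14.7143.
|zone P ∖ zone Q| = |zone P| − |zone P∩zone Q| = 56 − 14.7143 = 41.29.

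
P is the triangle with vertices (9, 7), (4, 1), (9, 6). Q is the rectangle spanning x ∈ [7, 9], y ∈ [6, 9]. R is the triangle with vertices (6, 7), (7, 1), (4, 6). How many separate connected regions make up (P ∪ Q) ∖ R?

2

(P ∪ Q) ∖ R splits into 2 disjoint pieces (area 0.327, area 7.4405).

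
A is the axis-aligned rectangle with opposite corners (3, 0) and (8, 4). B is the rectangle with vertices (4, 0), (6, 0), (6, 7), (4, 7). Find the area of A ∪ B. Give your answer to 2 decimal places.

By inclusion–exclusion:
Individual areas: |A| = 20, |B| = 14.
|A∩B|: x∈[4,6], y∈[0,4] → 2·4 = 8.
|A ∪ B| = 34 − 8 = 26.00.

26.00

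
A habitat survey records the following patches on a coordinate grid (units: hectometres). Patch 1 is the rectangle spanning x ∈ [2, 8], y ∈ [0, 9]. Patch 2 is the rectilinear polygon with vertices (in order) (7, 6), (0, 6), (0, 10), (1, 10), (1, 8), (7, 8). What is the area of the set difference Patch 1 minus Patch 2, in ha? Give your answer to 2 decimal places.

44.00

|Patch 1| = 54, |Patch 1∩Patch 2| = 10.
|Patch 1 ∖ Patch 2| = |Patch 1| − |Patch 1∩Patch 2| = 54 − 10 = 44.00.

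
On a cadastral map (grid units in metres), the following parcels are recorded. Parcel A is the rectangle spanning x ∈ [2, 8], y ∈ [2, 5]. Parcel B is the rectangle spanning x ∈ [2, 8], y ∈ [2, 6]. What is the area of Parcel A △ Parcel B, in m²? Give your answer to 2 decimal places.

6.00

|Parcel A∩Parcel B|: x∈[2,8], y∈[2,5] → 6·3 = 18.
|Parcel A △ Parcel B| = |Parcel A| + |Parcel B| − 2·|Parcel A∩Parcel B| = 18 + 24 − 36 = 6.00.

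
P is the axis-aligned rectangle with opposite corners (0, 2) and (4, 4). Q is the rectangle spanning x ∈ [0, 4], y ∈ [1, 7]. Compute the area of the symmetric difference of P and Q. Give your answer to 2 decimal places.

|P∩Q|: x∈[0,4], y∈[2,4] → 4·2 = 8.
|P △ Q| = |P| + |Q| − 2·|P∩Q| = 8 + 24 − 16 = 16.00.

16.00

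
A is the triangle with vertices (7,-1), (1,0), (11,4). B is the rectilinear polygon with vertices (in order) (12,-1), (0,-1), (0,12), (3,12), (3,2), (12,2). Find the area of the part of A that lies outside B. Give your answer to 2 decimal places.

|A| = 17, |A∩B| = 13.6.
|A ∖ B| = |A| − |A∩B| = 17 − 13.6 = 3.40.

3.40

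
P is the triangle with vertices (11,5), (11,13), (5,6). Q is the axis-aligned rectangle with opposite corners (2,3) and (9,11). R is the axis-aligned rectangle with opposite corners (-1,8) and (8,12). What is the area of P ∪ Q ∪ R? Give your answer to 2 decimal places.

By inclusion–exclusion:
Individual areas: |P| = 24, |Q| = 56, |R| = 36.
|P∩Q| = 10.6667.
|P∩R| = 0.9643.
|Q∩R|: x∈[2,8], y∈[8,11] → 6·3 = 18.
|P∩Q∩R| = 0.9643.
|P ∪ Q ∪ R| = 116 − 29.631 + 0.9643 = 87.33.

87.33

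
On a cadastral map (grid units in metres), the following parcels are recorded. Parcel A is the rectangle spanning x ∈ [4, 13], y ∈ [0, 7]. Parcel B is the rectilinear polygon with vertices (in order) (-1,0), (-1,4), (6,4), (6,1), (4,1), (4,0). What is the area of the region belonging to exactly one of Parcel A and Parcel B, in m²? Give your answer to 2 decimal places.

77.00

|Parcel A| = 63, |Parcel B| = 26, |Parcel A∩Parcel B| = 6.
|Parcel A △ Parcel B| = |Parcel A| + |Parcel B| − 2·|Parcel A∩Parcel B| = 63 + 26 − 12 = 77.00.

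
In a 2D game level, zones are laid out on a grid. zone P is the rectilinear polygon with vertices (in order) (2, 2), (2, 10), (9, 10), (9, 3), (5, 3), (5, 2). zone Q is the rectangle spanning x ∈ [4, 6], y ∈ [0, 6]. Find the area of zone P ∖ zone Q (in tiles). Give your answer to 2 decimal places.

45.00

|zone P| = 52, |zone P∩zone Q| = 7.
|zone P ∖ zone Q| = |zone P| − |zone P∩zone Q| = 52 − 7 = 45.00.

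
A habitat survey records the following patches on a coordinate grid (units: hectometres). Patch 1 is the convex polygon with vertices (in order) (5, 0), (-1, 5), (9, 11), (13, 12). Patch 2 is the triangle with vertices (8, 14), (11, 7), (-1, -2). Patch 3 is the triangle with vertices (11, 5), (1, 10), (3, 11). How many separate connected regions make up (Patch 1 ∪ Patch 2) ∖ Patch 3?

(Patch 1 ∪ Patch 2) ∖ Patch 3 splits into 2 disjoint pieces (area 47.9937, area 26.7016).

2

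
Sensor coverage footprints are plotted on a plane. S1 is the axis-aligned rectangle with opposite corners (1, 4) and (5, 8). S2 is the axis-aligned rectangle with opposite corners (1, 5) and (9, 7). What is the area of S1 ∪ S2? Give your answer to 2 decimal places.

By inclusion–exclusion:
Individual areas: |S1| = 16, |S2| = 16.
|S1∩S2|: x∈[1,5], y∈[5,7] → 4·2 = 8.
|S1 ∪ S2| = 32 − 8 = 24.00.

24.00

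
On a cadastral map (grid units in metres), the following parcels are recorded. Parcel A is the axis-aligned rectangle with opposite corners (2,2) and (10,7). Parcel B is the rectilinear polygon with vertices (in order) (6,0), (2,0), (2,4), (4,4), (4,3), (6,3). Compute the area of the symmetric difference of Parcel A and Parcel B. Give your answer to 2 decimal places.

42.00

|Parcel A| = 40, |Parcel B| = 14, |Parcel A∩Parcel B| = 6.
|Parcel A △ Parcel B| = |Parcel A| + |Parcel B| − 2·|Parcel A∩Parcel B| = 40 + 14 − 12 = 42.00.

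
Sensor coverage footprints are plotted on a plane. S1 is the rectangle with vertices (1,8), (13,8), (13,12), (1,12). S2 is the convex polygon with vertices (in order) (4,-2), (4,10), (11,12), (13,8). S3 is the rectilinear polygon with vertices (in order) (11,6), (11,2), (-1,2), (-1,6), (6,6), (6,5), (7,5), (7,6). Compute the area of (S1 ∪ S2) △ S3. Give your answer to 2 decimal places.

98.84

|S1 ∪ S2| = 93.
|(S1 ∪ S2) ∩ S3| = 20.5778.
|(S1 ∪ S2) △ S3| = 93 + 47 − 41.1556 = 98.84.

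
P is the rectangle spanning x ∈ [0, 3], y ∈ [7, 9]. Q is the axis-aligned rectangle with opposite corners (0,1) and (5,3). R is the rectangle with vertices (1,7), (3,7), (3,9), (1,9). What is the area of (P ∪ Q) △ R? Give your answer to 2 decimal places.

|P ∪ Q| = 16.
|(P ∪ Q) ∩ R| = 4.
|(P ∪ Q) △ R| = 16 + 4 − 8 = 12.00.

12.00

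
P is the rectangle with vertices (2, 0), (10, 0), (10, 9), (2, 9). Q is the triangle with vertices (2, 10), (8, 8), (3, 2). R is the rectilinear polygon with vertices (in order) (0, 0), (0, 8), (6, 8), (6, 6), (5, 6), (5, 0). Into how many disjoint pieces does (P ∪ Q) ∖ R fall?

1

(P ∪ Q) ∖ R is a single connected region.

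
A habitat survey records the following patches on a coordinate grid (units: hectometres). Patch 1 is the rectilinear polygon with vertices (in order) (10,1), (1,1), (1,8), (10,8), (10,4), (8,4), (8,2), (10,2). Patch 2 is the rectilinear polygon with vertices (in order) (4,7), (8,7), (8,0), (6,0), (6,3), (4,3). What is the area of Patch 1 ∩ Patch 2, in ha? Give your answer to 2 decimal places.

The intersection is the polygon with vertices (6,1), (6,3), (4,3), (4,7), (8,7), (8,4), (8,2), (8,1).
By the shoelace formula its area is 20.00.

20.00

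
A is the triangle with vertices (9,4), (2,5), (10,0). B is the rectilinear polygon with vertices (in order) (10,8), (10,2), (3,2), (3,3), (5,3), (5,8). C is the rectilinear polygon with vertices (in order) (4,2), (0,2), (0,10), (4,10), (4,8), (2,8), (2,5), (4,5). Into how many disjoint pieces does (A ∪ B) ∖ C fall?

(A ∪ B) ∖ C is a single connected region.

1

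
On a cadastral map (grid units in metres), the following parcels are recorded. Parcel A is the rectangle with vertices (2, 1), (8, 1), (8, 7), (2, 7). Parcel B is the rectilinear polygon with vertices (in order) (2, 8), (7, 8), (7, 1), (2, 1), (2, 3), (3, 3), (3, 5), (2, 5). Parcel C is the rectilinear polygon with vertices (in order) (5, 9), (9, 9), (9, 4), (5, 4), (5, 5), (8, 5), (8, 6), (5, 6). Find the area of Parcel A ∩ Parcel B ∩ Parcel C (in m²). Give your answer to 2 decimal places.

4.00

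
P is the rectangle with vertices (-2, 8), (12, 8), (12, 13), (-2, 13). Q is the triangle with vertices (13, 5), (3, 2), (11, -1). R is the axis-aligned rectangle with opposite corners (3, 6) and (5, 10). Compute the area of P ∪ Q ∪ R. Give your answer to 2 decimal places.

By inclusion–exclusion:
Individual areas: |P| = 70, |Q| = 27, |R| = 8.
|P∩Q| = 0.
|P∩R|: x∈[3,5], y∈[8,10] → 2·2 = 4.
|Q∩R| = 0.
|P∩Q∩R| = 0.
|P ∪ Q ∪ R| = 105 − 4 + 0 = 101.00.

101.00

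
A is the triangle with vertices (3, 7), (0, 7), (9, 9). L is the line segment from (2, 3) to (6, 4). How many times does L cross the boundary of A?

0

The segment lies entirely outside A and never meets its boundary.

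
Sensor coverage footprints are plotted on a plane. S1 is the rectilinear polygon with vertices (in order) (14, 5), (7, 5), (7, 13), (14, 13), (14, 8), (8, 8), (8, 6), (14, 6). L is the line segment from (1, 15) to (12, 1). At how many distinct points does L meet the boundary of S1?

4

The segment meets the boundary at (8.857,5), (8.071,6), (8,6.091), (7,7.364).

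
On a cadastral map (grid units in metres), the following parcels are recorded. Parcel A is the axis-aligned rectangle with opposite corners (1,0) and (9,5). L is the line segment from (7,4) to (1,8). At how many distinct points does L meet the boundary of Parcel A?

1

The segment meets the boundary at (5.5,5).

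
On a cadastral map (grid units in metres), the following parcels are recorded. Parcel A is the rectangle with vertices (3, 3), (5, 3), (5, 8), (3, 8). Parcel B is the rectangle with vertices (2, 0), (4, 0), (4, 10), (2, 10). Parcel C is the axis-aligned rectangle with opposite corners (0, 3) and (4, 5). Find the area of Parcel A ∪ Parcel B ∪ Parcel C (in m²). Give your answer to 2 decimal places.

29.00

By inclusion–exclusion:
Individual areas: |Parcel A| = 10, |Parcel B| = 20, |Parcel C| = 8.
|Parcel A∩Parcel B|: x∈[3,4], y∈[3,8] → 1·5 = 5.
|Parcel A∩Parcel C|: x∈[3,4], y∈[3,5] → 1·2 = 2.
|Parcel B∩Parcel C|: x∈[2,4], y∈[3,5] → 2·2 = 4.
|Parcel A∩Parcel B∩Parcel C| = 2.
|Parcel A ∪ Parcel B ∪ Parcel C| = 38 − 11 + 2 = 29.00.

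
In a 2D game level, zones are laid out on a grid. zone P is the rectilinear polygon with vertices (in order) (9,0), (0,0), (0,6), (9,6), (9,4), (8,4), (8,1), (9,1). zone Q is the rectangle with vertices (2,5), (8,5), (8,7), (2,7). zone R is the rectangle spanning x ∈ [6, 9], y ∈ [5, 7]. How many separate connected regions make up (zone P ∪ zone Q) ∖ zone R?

1

(zone P ∪ zone Q) ∖ zone R is a single connected region.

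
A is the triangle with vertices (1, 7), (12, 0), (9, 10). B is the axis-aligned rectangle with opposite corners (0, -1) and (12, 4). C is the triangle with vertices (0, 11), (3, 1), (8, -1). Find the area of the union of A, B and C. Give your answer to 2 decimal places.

By inclusion–exclusion:
Individual areas: |A| = 44.5, |B| = 60, |C| = 22.
|A∩B| = 10.1714.
|A∩C| = 1.9293.
|B∩C| = 13.0167.
|A∩B∩C| = 0.
|A ∪ B ∪ C| = 126.5 − 25.1174 + 0 = 101.38.

101.38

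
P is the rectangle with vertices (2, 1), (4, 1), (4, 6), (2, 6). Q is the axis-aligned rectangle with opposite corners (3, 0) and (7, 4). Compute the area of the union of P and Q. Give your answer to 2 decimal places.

By inclusion–exclusion:
Individual areas: |P| = 10, |Q| = 16.
|P∩Q|: x∈[3,4], y∈[1,4] → 1·3 = 3.
|P ∪ Q| = 26 − 3 = 23.00.

23.00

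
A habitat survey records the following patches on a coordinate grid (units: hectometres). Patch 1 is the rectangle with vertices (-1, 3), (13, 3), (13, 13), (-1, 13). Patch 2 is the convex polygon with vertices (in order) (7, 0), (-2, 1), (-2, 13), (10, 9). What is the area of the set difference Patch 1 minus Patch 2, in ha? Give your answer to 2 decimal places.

59.83

|Patch 1| = 140, |Patch 1∩Patch 2| = 80.1667.
|Patch 1 ∖ Patch 2| = |Patch 1| − |Patch 1∩Patch 2| = 140 − 80.1667 = 59.83.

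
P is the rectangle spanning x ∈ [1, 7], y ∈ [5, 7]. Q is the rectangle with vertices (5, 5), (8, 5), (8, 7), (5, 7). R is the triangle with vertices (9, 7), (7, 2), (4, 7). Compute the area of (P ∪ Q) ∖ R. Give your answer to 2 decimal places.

|P ∪ Q| = 14.
|(P ∪ Q) ∩ R| = 6.8.
|(P ∪ Q) ∖ R| = 14 − 6.8 = 7.20.

7.20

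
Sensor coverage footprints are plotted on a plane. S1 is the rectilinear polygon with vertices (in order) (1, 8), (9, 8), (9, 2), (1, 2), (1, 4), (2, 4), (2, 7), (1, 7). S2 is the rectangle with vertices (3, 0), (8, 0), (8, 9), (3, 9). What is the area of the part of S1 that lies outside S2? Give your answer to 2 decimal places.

15.00

|S1| = 45, |S1∩S2| = 30.
|S1 ∖ S2| = |S1| − |S1∩S2| = 45 − 30 = 15.00.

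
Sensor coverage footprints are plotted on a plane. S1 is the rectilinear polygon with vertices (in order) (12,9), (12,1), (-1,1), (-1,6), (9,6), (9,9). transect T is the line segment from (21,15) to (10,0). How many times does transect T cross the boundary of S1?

The segment meets the boundary at (10.733,1), (12,2.727).

2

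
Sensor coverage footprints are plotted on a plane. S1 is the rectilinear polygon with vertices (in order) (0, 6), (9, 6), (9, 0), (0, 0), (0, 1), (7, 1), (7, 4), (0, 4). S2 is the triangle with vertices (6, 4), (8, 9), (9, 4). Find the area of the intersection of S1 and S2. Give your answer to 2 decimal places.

The intersection is the polygon with vertices (8.6,6), (9,4), (7,4), (6,4), (6.8,6).
By the shoelace formula its area is 4.80.

4.80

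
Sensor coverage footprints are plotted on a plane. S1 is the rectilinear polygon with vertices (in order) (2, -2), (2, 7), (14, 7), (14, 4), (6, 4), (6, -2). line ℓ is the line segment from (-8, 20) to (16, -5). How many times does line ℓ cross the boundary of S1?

2

The segment meets the boundary at (7.36,4), (4.48,7).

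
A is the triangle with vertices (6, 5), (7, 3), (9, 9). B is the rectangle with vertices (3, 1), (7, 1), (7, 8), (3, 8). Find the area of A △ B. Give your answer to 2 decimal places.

29.67

|A| = 5, |B| = 28, |A∩B| = 1.6667.
|A △ B| = |A| + |B| − 2·|A∩B| = 5 + 28 − 3.3333 = 29.67.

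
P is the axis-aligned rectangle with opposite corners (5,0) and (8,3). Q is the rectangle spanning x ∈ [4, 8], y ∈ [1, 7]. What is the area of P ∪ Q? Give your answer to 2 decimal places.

By inclusion–exclusion:
Individual areas: |P| = 9, |Q| = 24.
|P∩Q|: x∈[5,8], y∈[1,3] → 3·2 = 6.
|P ∪ Q| = 33 − 6 = 27.00.

27.00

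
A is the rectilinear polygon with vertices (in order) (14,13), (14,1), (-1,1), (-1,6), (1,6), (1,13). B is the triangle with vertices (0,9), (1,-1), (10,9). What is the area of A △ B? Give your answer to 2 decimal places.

125.10

|A| = 166, |B| = 50, |A∩B| = 45.45.
|A △ B| = |A| + |B| − 2·|A∩B| = 166 + 50 − 90.9 = 125.10.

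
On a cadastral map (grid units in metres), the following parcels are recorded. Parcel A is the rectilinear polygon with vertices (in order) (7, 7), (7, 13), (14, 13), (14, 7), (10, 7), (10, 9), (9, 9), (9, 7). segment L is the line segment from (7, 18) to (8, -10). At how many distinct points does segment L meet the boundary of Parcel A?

The segment meets the boundary at (7.393,7), (7.179,13).

2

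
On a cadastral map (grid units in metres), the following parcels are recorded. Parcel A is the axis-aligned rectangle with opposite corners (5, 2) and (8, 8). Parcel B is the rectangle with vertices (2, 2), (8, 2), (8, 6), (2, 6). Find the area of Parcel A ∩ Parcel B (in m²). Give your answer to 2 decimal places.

12.00

|Parcel A∩Parcel B|: x∈[5,8], y∈[2,6] → 3·4 = 12.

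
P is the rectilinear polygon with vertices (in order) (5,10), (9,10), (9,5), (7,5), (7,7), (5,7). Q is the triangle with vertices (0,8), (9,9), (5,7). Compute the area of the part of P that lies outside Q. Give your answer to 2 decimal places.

12.89

|P| = 16, |P∩Q| = 3.1111.
|P ∖ Q| = |P| − |P∩Q| = 16 − 3.1111 = 12.89.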